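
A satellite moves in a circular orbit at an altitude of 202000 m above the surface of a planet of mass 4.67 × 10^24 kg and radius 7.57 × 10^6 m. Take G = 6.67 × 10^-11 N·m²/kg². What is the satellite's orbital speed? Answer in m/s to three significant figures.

Orbital radius r = R + h = 7.57 × 10^6 + 202000 = 7.772 × 10^6 m.
Gravity supplies the centripetal force: G M m / r² = m v² / r, so v = √(GM/r).
v = √(6.67 × 10^-11 × 4.67 × 10^24 / 7.772 × 10^6) = √(4.008 × 10^7) = 6331 m/s.

6330 m/s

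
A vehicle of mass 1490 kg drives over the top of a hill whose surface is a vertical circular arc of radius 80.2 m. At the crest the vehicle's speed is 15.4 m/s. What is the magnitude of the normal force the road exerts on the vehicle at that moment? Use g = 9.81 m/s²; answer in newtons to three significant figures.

10200 N

At the crest the centripetal acceleration points downward (toward the centre of the arc), so mg − N = mv²/r.
N = m(g − v²/r) = 1490 × (9.81 − (15.4)²/80.2) = 1490 × (9.81 − 2.957) = 1490 × 6.853 = 10210 N.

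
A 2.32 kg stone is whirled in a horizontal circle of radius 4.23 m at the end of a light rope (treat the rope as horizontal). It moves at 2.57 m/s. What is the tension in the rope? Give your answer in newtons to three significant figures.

3.62 N

The tension is the only horizontal force, so it supplies the full centripetal force: T = m v²/r = 2.32 × (2.570)²/4.23 = 2.32 × 6.605/4.23 = 3.623 N.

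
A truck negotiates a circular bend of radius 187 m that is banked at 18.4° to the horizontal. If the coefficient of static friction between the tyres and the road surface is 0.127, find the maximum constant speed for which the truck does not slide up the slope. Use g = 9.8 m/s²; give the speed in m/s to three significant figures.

29.7 m/s

At the maximum speed, friction acts down the slope at its limiting value f = μN. Radially (horizontal, toward centre): N sinθ + μN cosθ = mv²/r. Vertically: N cosθ − μN sinθ = mg.
Dividing: v² = r g (sinθ + μcosθ)/(cosθ − μsinθ).
sinθ + μcosθ = 0.3156 + 0.127×0.9489 = 0.4362; cosθ − μsinθ = 0.9489 − 0.127×0.3156 = 0.9088.
v² = 187 × 9.8 × 0.4362/0.9088 = 879.5 m²/s², so v = 29.66 m/s.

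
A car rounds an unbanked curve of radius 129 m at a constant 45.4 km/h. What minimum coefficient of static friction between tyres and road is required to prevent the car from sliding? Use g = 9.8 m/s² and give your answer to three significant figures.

v = 45.4/3.6 = 12.61 m/s.
Friction provides the centripetal force: μ_s m g = m v²/r, so μ_s = v²/(g r) = (12.61)²/(9.8 × 129) = 159.0/1264 = 0.1258.

0.126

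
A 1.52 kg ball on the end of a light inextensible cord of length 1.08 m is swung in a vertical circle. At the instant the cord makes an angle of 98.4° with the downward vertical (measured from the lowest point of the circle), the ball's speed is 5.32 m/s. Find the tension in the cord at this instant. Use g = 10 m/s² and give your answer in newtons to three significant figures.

37.6 N

Take the radial direction toward the centre of the circle as positive. The component of the weight along the string toward the centre is −mg cos φ (φ measured from the bottom), so Newton's second law along the string gives T − mg cos φ = m v²/r.
cos 98.4° = -0.1461, so T = m(v²/r + g cos φ) = 1.52 × ((5.32)²/1.08 + 10.0 × -0.1461) = 1.52 × (26.21 + (-1.461)) = 1.52 × 24.75 = 37.61 N.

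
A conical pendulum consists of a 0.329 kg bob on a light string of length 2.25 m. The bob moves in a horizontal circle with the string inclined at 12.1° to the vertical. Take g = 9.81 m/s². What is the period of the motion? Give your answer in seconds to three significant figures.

r = L sinθ = 0.4716 m. From T sinθ = mω²r and T cosθ = mg: tanθ = ω²r/g, so ω² = g tanθ / r = g/(L cosθ).
ω = √(g/(L cosθ)) = √(9.81/(2.25 × 0.9778)) = √4.459 = 2.112 rad/s.
Period = 2π/ω = 2.975 s.

2.98 s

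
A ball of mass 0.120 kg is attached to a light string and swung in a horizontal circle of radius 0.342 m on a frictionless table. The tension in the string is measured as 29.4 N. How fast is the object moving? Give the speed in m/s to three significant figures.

T = m v²/r ⇒ v = √(T r / m) = √(29.4 × 0.342 / 0.120) = √83.79 = 9.154 m/s.

9.15 m/s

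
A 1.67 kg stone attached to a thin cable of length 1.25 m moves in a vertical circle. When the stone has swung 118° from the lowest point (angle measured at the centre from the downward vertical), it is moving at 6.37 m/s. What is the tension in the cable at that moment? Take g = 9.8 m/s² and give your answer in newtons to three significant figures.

46.5 N

Take the radial direction toward the centre of the circle as positive. The component of the weight along the string toward the centre is −mg cos φ (φ measured from the bottom), so Newton's second law along the string gives T − mg cos φ = m v²/r.
cos 118° = -0.4695, so T = m(v²/r + g cos φ) = 1.67 × ((6.37)²/1.25 + 9.8 × -0.4695) = 1.67 × (32.46 + (-4.601)) = 1.67 × 27.86 = 46.53 N.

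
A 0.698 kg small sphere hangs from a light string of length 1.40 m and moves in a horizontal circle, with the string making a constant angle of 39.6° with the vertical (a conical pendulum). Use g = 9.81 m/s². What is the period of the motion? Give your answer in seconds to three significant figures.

r = L sinθ = 0.8924 m. From T sinθ = mω²r and T cosθ = mg: tanθ = ω²r/g, so ω² = g tanθ / r = g/(L cosθ).
ω = √(g/(L cosθ)) = √(9.81/(1.40 × 0.7705)) = √9.094 = 3.016 rad/s.
Period = 2π/ω = 2.084 s.

2.08 s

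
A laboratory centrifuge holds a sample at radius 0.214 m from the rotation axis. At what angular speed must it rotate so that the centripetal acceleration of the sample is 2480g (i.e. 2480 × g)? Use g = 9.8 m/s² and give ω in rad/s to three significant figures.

337 rad/s

Centripetal acceleration a_c = ω²r. Setting ω²r = 2480g:
ω = √(2480g / r) = √(2480 × 9.8 / 0.214) = √113600 = 337.0 rad/s.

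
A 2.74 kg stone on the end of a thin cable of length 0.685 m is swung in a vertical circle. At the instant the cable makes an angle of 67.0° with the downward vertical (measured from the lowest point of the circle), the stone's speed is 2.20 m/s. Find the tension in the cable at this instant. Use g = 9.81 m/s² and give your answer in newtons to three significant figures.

Take the radial direction toward the centre of the circle as positive. The component of the weight along the string toward the centre is −mg cos φ (φ measured from the bottom), so Newton's second law along the string gives T − mg cos φ = m v²/r.
cos 67.0° = 0.3907, so T = m(v²/r + g cos φ) = 2.74 × ((2.20)²/0.685 + 9.81 × 0.3907) = 2.74 × (7.066 + (3.833)) = 2.74 × 10.90 = 29.86 N.

29.9 N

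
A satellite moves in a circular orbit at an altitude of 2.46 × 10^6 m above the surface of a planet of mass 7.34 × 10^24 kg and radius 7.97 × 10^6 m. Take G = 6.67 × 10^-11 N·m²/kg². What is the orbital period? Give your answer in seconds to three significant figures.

r = R + h = 7.97 × 10^6 + 2.46 × 10^6 = 1.043 × 10^7 m. Gravity provides the centripetal force: G M m / r² = m v² / r ⇒ v = √(GM/r) = 6851 m/s.
T = 2πr/v = 2π × 1.043 × 10^7 / 6851 = 9565 s.

9570 s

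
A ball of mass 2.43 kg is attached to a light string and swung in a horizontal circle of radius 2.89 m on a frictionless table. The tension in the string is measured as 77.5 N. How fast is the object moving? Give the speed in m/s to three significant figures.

9.60 m/s

T = m v²/r ⇒ v = √(T r / m) = √(77.5 × 2.89 / 2.43) = √92.17 = 9.601 m/s.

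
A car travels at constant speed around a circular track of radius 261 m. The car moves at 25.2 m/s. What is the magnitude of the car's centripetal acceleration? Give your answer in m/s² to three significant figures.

a_c = v²/r = (25.20)²/261 = 635.0/261 = 2.433 m/s².

2.43 m/s²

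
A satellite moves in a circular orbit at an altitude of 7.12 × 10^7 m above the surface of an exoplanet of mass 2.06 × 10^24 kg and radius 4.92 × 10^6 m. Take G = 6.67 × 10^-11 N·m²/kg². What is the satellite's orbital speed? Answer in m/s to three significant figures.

1340 m/s

Orbital radius r = R + h = 4.92 × 10^6 + 7.12 × 10^7 = 7.612 × 10^7 m.
Gravity supplies the centripetal force: G M m / r² = m v² / r, so v = √(GM/r).
v = √(6.67 × 10^-11 × 2.06 × 10^24 / 7.612 × 10^7) = √(1.805 × 10^6) = 1344 m/s.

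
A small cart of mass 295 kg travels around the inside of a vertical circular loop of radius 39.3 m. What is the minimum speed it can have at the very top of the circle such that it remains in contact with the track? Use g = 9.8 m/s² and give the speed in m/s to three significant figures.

19.6 m/s

At the highest point the centre is directly below, so both the weight and N act inward: N + mg = mv²/r.
At minimum speed N → 0, so mg = mv_min²/r ⇒ v_min = √(g r) = √(9.8 × 39.3) = 19.62 m/s.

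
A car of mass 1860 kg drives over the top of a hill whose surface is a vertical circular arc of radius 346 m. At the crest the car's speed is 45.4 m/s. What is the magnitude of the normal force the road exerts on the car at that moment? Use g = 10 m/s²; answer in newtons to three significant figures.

At the crest the centripetal acceleration points downward (toward the centre of the arc), so mg − N = mv²/r.
N = m(g − v²/r) = 1860 × (10.0 − (45.4)²/346) = 1860 × (10.0 − 5.957) = 1860 × 4.043 = 7520 N.

7520 N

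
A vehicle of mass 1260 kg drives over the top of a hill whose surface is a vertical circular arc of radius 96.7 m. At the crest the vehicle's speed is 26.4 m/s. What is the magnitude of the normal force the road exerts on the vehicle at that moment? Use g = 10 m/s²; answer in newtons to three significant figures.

At the crest the centripetal acceleration points downward (toward the centre of the arc), so mg − N = mv²/r.
N = m(g − v²/r) = 1260 × (10.0 − (26.4)²/96.7) = 1260 × (10.0 − 7.207) = 1260 × 2.793 = 3519 N.

3520 N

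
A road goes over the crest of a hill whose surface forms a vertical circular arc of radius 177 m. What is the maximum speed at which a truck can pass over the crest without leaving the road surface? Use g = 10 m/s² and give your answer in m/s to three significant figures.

At the crest the centre of the circle is below the truck, so the net downward (centripetal) force is mg − N = mv²/r.
The truck leaves the road when N → 0, giving v_max = √(g r) = √(10.0 × 177) = 42.07 m/s.

42.1 m/s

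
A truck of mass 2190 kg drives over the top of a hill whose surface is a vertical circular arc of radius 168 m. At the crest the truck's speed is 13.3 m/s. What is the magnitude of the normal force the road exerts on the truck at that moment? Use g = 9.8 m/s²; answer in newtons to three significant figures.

19200 N

At the crest the centripetal acceleration points downward (toward the centre of the arc), so mg − N = mv²/r.
N = m(g − v²/r) = 2190 × (9.8 − (13.3)²/168) = 2190 × (9.8 − 1.053) = 2190 × 8.747 = 19160 N.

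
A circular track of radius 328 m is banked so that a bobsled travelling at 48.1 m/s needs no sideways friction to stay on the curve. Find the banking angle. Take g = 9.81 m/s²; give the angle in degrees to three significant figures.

35.7°

For a frictionless banked turn: horizontally N sinθ = mv²/r and vertically N cosθ = mg.
Dividing: tanθ = v²/(r g) = (48.1)²/(328 × 9.81) = 2314/3218 = 0.7190.
θ = arctan(0.7190) = 35.72°.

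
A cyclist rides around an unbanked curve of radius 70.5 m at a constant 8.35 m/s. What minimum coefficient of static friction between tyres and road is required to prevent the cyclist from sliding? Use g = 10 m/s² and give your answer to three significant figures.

Friction provides the centripetal force: μ_s m g = m v²/r, so μ_s = v²/(g r) = (8.350)²/(10.0 × 70.5) = 69.72/705.0 = 0.09890.

0.0989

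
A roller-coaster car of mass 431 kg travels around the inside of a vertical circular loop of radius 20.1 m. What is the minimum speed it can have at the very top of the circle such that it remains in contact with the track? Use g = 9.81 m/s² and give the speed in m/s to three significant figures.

14.0 m/s

At the highest point the centre is directly below, so both the weight and N act inward: N + mg = mv²/r.
At minimum speed N → 0, so mg = mv_min²/r ⇒ v_min = √(g r) = √(9.81 × 20.1) = 14.04 m/s.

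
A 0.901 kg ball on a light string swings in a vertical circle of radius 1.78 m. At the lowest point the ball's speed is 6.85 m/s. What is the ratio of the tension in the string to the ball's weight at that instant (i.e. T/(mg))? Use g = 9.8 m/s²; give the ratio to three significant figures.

3.69

At the bottom, T − mg = mv²/r, so T = m(v²/r + g) and T/(mg) = v²/(rg) + 1 = (6.85)²/(1.78 × 9.8) + 1 = 2.690 + 1 = 3.690.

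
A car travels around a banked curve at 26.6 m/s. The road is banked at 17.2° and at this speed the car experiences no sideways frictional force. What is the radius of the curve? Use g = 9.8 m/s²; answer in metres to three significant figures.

233 m

Frictionless banking: tanθ = v²/(rg), so r = v²/(g tanθ).
r = (26.6)²/(9.8 × tan 17.2°) = 707.6/(9.8 × 0.3096) = 707.6/3.034 = 233.2 m.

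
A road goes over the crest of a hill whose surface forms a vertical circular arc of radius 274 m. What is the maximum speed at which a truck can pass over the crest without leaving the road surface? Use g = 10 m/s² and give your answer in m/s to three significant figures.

52.3 m/s

At the crest the centre of the circle is below the truck, so the net downward (centripetal) force is mg − N = mv²/r.
The truck leaves the road when N → 0, giving v_max = √(g r) = √(10.0 × 274) = 52.35 m/s.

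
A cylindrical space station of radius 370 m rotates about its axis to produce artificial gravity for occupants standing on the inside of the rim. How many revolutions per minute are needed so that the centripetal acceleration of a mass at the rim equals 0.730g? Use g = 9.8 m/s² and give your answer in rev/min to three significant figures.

Require ω²r = 0.730g, so ω = √(0.730 × 9.8/370) = 0.1391 rad/s.
In rev/min: ω × 60/(2π) = 0.1391 × 60/(2π) = 1.328 rev/min.

1.33 rev/min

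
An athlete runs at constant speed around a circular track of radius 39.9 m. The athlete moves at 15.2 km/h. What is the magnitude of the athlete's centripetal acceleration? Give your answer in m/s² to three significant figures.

v = 15.2 km/h = 15.2/3.6 = 4.222 m/s.
a_c = v²/r = (4.222)²/39.9 = 17.83/39.9 = 0.4468 m/s².

0.447 m/s²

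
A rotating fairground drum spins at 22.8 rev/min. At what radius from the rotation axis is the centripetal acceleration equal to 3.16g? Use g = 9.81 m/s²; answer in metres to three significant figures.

5.44 m

ω = 22.8 rev/min × 2π/60 = 2.388 rad/s.
a_c = ω²r = 3.16g ⇒ r = 3.16 × 9.81 / (2.388)² = 31.00/5.701 = 5.438 m.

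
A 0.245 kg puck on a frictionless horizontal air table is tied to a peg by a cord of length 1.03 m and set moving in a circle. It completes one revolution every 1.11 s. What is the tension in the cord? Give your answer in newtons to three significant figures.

v = 2πr/T = 2π × 1.03/1.11 = 5.830 m/s.
The tension is the only horizontal force, so it supplies the full centripetal force: T = m v²/r = 0.245 × (5.830)²/1.03 = 0.245 × 33.99/1.03 = 8.086 N.

8.09 N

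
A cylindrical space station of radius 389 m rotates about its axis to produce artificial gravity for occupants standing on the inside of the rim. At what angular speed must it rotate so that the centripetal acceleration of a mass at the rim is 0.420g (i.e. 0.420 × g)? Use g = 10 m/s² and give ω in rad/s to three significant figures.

Centripetal acceleration a_c = ω²r. Setting ω²r = 0.420g:
ω = √(0.420g / r) = √(0.420 × 10.0 / 389) = √0.01080 = 0.1039 rad/s.

0.104 rad/s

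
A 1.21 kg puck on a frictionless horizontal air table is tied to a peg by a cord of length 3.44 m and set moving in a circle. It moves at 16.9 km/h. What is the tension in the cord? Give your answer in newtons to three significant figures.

v = 16.9 km/h = 16.9/3.6 = 4.694 m/s.
The tension is the only horizontal force, so it supplies the full centripetal force: T = m v²/r = 1.21 × (4.694)²/3.44 = 1.21 × 22.04/3.44 = 7.752 N.

7.75 N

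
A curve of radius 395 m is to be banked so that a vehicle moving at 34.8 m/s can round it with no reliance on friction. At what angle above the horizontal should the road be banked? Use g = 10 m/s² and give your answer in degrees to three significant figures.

17.0°

For a frictionless banked turn: horizontally N sinθ = mv²/r and vertically N cosθ = mg.
Dividing: tanθ = v²/(r g) = (34.8)²/(395 × 10.0) = 1211/3950 = 0.3066.
θ = arctan(0.3066) = 17.05°.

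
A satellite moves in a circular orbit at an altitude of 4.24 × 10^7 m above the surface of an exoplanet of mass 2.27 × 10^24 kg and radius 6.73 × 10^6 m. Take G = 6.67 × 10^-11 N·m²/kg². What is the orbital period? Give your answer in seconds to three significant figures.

r = R + h = 6.73 × 10^6 + 4.24 × 10^7 = 4.913 × 10^7 m. Gravity provides the centripetal force: G M m / r² = m v² / r ⇒ v = √(GM/r) = 1756 m/s.
T = 2πr/v = 2π × 4.913 × 10^7 / 1756 = 175800 s.

176000 s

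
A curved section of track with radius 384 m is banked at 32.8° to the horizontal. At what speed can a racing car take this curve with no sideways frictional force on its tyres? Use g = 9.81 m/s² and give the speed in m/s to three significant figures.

49.3 m/s

On a frictionless banked curve, N sinθ = mv²/r and N cosθ = mg, so tanθ = v²/(rg).
v = √(r g tanθ) = √(384 × 9.81 × tan 32.8°) = √(384 × 9.81 × 0.6445) = √2428 = 49.27 m/s.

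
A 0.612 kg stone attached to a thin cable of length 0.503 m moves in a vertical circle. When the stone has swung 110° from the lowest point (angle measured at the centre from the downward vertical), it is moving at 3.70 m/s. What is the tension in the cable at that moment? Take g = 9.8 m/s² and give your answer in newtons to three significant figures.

14.6 N

Take the radial direction toward the centre of the circle as positive. The component of the weight along the string toward the centre is −mg cos φ (φ measured from the bottom), so Newton's second law along the string gives T − mg cos φ = m v²/r.
cos 110° = -0.3420, so T = m(v²/r + g cos φ) = 0.612 × ((3.70)²/0.503 + 9.8 × -0.3420) = 0.612 × (27.22 + (-3.352)) = 0.612 × 23.86 = 14.61 N.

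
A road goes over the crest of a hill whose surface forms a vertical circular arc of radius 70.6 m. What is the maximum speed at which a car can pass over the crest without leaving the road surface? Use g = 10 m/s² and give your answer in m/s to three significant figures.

At the crest the centre of the circle is below the car, so the net downward (centripetal) force is mg − N = mv²/r.
The car leaves the road when N → 0, giving v_max = √(g r) = √(10.0 × 70.6) = 26.57 m/s.

26.6 m/s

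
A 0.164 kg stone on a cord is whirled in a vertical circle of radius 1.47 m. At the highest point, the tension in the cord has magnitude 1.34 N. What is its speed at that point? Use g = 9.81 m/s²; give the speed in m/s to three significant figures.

At the top, T + mg = mv²/r, so v = √(r(T/m + g)) = √(1.47 × (1.34/0.164 + 9.81)) = √(1.47 × 17.98) = √26.43 = 5.141 m/s.

5.14 m/s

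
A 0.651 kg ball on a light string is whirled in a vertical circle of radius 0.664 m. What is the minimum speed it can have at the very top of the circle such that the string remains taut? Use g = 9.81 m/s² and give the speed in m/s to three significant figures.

2.55 m/s

At the top, both weight mg and T point toward the centre: T + mg = mv²/r.
At minimum speed T → 0, so mg = mv_min²/r ⇒ v_min = √(g r) = √(9.81 × 0.664) = 2.552 m/s.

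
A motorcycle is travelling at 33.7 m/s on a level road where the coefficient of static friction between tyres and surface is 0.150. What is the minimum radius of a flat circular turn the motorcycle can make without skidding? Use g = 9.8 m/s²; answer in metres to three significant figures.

At the limit, μ_s m g = m v²/r, so r_min = v²/(μ_s g) = (33.7)²/(0.150 × 9.8) = 1136/1.470 = 772.6 m.

773 m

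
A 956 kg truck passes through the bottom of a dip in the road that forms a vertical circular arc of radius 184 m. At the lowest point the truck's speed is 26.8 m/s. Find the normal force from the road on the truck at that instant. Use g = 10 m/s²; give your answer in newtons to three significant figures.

13300 N

At the lowest point, N points up (toward the centre) and the weight mg points down (away from the centre), so the net inward force is N − mg = mv²/r.
N = m(v²/r + g) = 956 × ((26.8)²/184 + 10.0) = 956 × (3.903 + 10.0) = 956 × 13.90 = 13290 N.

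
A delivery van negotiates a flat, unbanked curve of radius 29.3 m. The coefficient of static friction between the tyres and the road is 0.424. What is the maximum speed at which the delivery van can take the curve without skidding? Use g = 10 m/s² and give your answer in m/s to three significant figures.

11.1 m/s

Friction provides the centripetal force on a flat curve. At maximum speed it is at its limiting value: μ_s m g = m v²/r.
Mass cancels: v_max = √(μ_s g r) = √(0.424 × 10.0 × 29.3) = √124.2 = 11.15 m/s.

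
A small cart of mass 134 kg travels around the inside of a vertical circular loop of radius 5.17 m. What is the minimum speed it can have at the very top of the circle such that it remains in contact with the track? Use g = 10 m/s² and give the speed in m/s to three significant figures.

7.19 m/s

At the top, both weight mg and N point toward the centre: N + mg = mv²/r.
At minimum speed N → 0, so mg = mv_min²/r ⇒ v_min = √(g r) = √(10.0 × 5.17) = 7.190 m/s.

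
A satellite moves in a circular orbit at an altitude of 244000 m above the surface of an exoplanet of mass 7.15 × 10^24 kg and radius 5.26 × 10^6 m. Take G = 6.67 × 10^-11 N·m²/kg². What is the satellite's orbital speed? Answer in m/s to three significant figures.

Orbital radius r = R + h = 5.26 × 10^6 + 244000 = 5.504 × 10^6 m.
Gravity supplies the centripetal force: G M m / r² = m v² / r, so v = √(GM/r).
v = √(6.67 × 10^-11 × 7.15 × 10^24 / 5.504 × 10^6) = √(8.665 × 10^7) = 9308 m/s.

9310 m/s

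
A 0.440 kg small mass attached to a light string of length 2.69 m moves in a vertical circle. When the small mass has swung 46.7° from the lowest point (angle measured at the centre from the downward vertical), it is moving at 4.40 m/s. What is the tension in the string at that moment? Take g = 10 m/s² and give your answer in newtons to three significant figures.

Take the radial direction toward the centre of the circle as positive. The component of the weight along the string toward the centre is −mg cos φ (φ measured from the bottom), so Newton's second law along the string gives T − mg cos φ = m v²/r.
cos 46.7° = 0.6858, so T = m(v²/r + g cos φ) = 0.440 × ((4.40)²/2.69 + 10.0 × 0.6858) = 0.440 × (7.197 + (6.858)) = 0.440 × 14.06 = 6.184 N.

6.18 N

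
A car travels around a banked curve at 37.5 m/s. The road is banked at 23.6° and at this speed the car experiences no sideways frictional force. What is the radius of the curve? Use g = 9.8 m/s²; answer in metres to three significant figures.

328 m

Frictionless banking: tanθ = v²/(rg), so r = v²/(g tanθ).
r = (37.5)²/(9.8 × tan 23.6°) = 1406/(9.8 × 0.4369) = 1406/4.282 = 328.4 m.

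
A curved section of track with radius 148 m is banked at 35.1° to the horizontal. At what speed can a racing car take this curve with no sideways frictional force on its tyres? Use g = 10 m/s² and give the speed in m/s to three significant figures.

32.3 m/s

On a frictionless banked curve, N sinθ = mv²/r and N cosθ = mg, so tanθ = v²/(rg).
v = √(r g tanθ) = √(148 × 10.0 × tan 35.1°) = √(148 × 10.0 × 0.7028) = √1040 = 32.25 m/s.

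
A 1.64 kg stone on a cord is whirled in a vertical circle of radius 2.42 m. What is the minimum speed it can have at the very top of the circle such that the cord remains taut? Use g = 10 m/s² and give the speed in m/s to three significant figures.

4.92 m/s

At the highest point the centre is directly below, so both the weight and T act inward: T + mg = mv²/r.
At minimum speed T → 0, so mg = mv_min²/r ⇒ v_min = √(g r) = √(10.0 × 2.42) = 4.919 m/s.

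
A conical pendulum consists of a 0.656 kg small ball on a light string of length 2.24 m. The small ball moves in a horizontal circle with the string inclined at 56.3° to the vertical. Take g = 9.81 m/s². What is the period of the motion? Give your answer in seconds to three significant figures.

2.24 s

r = L sinθ = 1.864 m. From T sinθ = mω²r and T cosθ = mg: tanθ = ω²r/g, so ω² = g tanθ / r = g/(L cosθ).
ω = √(g/(L cosθ)) = √(9.81/(2.24 × 0.5548)) = √7.893 = 2.809 rad/s.
Period = 2π/ω = 2.236 s.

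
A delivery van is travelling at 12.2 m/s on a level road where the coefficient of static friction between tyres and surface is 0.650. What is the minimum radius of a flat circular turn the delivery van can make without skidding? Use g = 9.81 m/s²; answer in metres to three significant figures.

At the limit, μ_s m g = m v²/r, so r_min = v²/(μ_s g) = (12.2)²/(0.650 × 9.81) = 148.8/6.377 = 23.34 m.

23.3 m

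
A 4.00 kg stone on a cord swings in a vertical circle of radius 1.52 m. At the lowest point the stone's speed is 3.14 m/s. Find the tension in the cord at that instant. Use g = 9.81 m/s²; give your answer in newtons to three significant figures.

At the lowest point, T points up (toward the centre) and the weight mg points down (away from the centre), so the net inward force is T − mg = mv²/r.
T = m(v²/r + g) = 4.00 × ((3.14)²/1.52 + 9.81) = 4.00 × (6.487 + 9.81) = 4.00 × 16.30 = 65.19 N.

65.2 N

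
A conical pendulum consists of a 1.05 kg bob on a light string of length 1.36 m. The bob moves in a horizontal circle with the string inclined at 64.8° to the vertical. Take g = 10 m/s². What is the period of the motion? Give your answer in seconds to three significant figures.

r = L sinθ = 1.231 m. From T sinθ = mω²r and T cosθ = mg: tanθ = ω²r/g, so ω² = g tanθ / r = g/(L cosθ).
ω = √(g/(L cosθ)) = √(10.0/(1.36 × 0.4258)) = √17.27 = 4.156 rad/s.
Period = 2π/ω = 1.512 s.

1.51 s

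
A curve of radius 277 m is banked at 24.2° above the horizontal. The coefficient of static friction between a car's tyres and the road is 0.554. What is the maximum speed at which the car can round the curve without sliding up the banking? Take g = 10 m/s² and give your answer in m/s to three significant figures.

60.8 m/s

At the maximum speed, friction acts down the slope at its limiting value f = μN. Radially (horizontal, toward centre): N sinθ + μN cosθ = mv²/r. Vertically: N cosθ − μN sinθ = mg.
Dividing: v² = r g (sinθ + μcosθ)/(cosθ − μsinθ).
sinθ + μcosθ = 0.4099 + 0.554×0.9121 = 0.9152; cosθ − μsinθ = 0.9121 − 0.554×0.4099 = 0.6850.
v² = 277 × 10.0 × 0.9152/0.6850 = 3701 m²/s², so v = 60.84 m/s.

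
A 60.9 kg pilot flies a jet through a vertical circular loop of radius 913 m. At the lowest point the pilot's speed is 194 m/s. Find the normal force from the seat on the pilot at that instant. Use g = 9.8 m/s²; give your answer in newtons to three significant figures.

3110 N

At the lowest point, N points up (toward the centre) and the weight mg points down (away from the centre), so the net inward force is N − mg = mv²/r.
N = m(v²/r + g) = 60.9 × ((194)²/913 + 9.8) = 60.9 × (41.22 + 9.8) = 60.9 × 51.02 = 3107 N.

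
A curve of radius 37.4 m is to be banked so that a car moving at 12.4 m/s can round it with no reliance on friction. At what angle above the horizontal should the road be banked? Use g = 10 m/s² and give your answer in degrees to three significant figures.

22.3°

For a frictionless banked turn: horizontally N sinθ = mv²/r and vertically N cosθ = mg.
Dividing: tanθ = v²/(r g) = (12.4)²/(37.4 × 10.0) = 153.8/374.0 = 0.4111.
θ = arctan(0.4111) = 22.35°.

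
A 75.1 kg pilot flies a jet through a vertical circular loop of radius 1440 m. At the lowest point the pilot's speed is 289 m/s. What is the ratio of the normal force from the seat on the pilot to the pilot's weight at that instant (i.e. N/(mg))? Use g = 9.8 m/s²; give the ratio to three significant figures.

6.92

At the bottom, N − mg = mv²/r, so N = m(v²/r + g) and N/(mg) = v²/(rg) + 1 = (289)²/(1440 × 9.8) + 1 = 5.918 + 1 = 6.918.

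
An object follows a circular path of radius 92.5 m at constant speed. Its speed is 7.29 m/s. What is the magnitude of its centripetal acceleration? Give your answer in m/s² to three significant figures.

a_c = v²/r = (7.290)²/92.5 = 53.14/92.5 = 0.5745 m/s².

0.575 m/s²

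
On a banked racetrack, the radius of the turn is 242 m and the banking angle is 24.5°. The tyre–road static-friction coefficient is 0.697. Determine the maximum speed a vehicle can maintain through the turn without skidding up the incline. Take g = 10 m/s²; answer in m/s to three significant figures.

At the maximum speed, friction acts down the slope at its limiting value f = μN. Radially (horizontal, toward centre): N sinθ + μN cosθ = mv²/r. Vertically: N cosθ − μN sinθ = mg.
Dividing: v² = r g (sinθ + μcosθ)/(cosθ − μsinθ).
sinθ + μcosθ = 0.4147 + 0.697×0.9100 = 1.049; cosθ − μsinθ = 0.9100 − 0.697×0.4147 = 0.6209.
v² = 242 × 10.0 × 1.049/0.6209 = 4088 m²/s², so v = 63.94 m/s.

63.9 m/s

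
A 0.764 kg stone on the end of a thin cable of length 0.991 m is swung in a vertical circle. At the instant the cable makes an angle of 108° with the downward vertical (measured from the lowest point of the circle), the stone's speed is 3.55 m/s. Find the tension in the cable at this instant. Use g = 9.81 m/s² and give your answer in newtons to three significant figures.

7.40 N

Take the radial direction toward the centre of the circle as positive. The component of the weight along the string toward the centre is −mg cos φ (φ measured from the bottom), so Newton's second law along the string gives T − mg cos φ = m v²/r.
cos 108° = -0.3090, so T = m(v²/r + g cos φ) = 0.764 × ((3.55)²/0.991 + 9.81 × -0.3090) = 0.764 × (12.72 + (-3.031)) = 0.764 × 9.685 = 7.400 N.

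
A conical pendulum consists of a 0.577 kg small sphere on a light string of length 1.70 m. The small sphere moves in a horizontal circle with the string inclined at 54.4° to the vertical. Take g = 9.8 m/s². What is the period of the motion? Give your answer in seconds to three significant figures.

2.00 s

r = L sinθ = 1.382 m. From T sinθ = mω²r and T cosθ = mg: tanθ = ω²r/g, so ω² = g tanθ / r = g/(L cosθ).
ω = √(g/(L cosθ)) = √(9.8/(1.70 × 0.5821)) = √9.903 = 3.147 rad/s.
Period = 2π/ω = 1.997 s.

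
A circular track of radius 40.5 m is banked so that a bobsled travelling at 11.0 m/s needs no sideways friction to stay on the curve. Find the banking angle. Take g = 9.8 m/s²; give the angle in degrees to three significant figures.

17.0°

For a frictionless banked turn: horizontally N sinθ = mv²/r and vertically N cosθ = mg.
Dividing: tanθ = v²/(r g) = (11.0)²/(40.5 × 9.8) = 121.0/396.9 = 0.3049.
θ = arctan(0.3049) = 16.95°.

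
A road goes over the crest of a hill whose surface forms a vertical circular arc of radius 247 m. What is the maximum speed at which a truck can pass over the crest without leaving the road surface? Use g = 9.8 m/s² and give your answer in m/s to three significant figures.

At the crest the centre of the circle is below the truck, so the net downward (centripetal) force is mg − N = mv²/r.
The truck leaves the road when N → 0, giving v_max = √(g r) = √(9.8 × 247) = 49.20 m/s.

49.2 m/s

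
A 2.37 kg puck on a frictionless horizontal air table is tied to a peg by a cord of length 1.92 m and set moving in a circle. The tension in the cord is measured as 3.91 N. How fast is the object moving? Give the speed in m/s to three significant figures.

1.78 m/s

T = m v²/r ⇒ v = √(T r / m) = √(3.91 × 1.92 / 2.37) = √3.168 = 1.780 m/s.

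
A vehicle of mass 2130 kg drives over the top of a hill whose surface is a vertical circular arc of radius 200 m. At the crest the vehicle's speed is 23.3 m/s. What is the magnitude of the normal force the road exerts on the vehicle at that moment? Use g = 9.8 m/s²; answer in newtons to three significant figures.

At the crest the centripetal acceleration points downward (toward the centre of the arc), so mg − N = mv²/r.
N = m(g − v²/r) = 2130 × (9.8 − (23.3)²/200) = 2130 × (9.8 − 2.714) = 2130 × 7.086 = 15090 N.

15100 N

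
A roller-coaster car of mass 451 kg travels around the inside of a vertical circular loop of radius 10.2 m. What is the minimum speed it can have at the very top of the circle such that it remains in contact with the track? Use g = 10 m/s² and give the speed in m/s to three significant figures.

At the highest point the centre is directly below, so both the weight and N act inward: N + mg = mv²/r.
At minimum speed N → 0, so mg = mv_min²/r ⇒ v_min = √(g r) = √(10.0 × 10.2) = 10.10 m/s.

10.1 m/s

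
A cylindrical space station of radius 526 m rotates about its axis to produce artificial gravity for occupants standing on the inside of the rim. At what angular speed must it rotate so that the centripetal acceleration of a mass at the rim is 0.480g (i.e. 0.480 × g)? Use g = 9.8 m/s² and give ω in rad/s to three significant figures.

0.0946 rad/s

Centripetal acceleration a_c = ω²r. Setting ω²r = 0.480g:
ω = √(0.480g / r) = √(0.480 × 9.8 / 526) = √0.008943 = 0.09457 rad/s.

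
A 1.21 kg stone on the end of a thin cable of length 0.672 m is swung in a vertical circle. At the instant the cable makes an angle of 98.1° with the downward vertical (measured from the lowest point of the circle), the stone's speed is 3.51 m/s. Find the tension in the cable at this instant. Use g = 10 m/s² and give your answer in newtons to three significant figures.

20.5 N

Take the radial direction toward the centre of the circle as positive. The component of the weight along the string toward the centre is −mg cos φ (φ measured from the bottom), so Newton's second law along the string gives T − mg cos φ = m v²/r.
cos 98.1° = -0.1409, so T = m(v²/r + g cos φ) = 1.21 × ((3.51)²/0.672 + 10.0 × -0.1409) = 1.21 × (18.33 + (-1.409)) = 1.21 × 16.92 = 20.48 N.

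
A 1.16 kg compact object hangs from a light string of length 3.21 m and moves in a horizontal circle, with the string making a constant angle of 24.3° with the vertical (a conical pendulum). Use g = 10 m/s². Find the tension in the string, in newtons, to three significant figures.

Vertically the bob has no acceleration, so T cosθ = mg.
T = mg/cosθ = 1.16 × 10.0 / cos 24.3° = 11.60/0.9114 = 12.73 N.

12.7 N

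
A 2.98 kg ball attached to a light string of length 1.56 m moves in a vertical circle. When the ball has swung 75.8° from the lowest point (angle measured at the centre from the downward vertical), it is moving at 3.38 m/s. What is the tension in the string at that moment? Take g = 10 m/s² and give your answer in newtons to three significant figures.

Take the radial direction toward the centre of the circle as positive. The component of the weight along the string toward the centre is −mg cos φ (φ measured from the bottom), so Newton's second law along the string gives T − mg cos φ = m v²/r.
cos 75.8° = 0.2453, so T = m(v²/r + g cos φ) = 2.98 × ((3.38)²/1.56 + 10.0 × 0.2453) = 2.98 × (7.323 + (2.453)) = 2.98 × 9.776 = 29.13 N.

29.1 N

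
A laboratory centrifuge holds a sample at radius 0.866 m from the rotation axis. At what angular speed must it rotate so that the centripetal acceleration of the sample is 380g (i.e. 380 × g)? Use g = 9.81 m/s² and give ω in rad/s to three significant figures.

Centripetal acceleration a_c = ω²r. Setting ω²r = 380g:
ω = √(380g / r) = √(380 × 9.81 / 0.866) = √4305 = 65.61 rad/s.

65.6 rad/s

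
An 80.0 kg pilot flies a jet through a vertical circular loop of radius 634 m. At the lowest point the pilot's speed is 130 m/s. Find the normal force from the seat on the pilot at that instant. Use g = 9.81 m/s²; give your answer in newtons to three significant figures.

2920 N

At the lowest point, N points up (toward the centre) and the weight mg points down (away from the centre), so the net inward force is N − mg = mv²/r.
N = m(v²/r + g) = 80.0 × ((130)²/634 + 9.81) = 80.0 × (26.66 + 9.81) = 80.0 × 36.47 = 2917 N.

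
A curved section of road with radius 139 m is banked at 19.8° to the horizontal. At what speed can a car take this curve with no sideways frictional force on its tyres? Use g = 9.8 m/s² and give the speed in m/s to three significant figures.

On a frictionless banked curve, N sinθ = mv²/r and N cosθ = mg, so tanθ = v²/(rg).
v = √(r g tanθ) = √(139 × 9.8 × tan 19.8°) = √(139 × 9.8 × 0.3600) = √490.4 = 22.15 m/s.

22.1 m/s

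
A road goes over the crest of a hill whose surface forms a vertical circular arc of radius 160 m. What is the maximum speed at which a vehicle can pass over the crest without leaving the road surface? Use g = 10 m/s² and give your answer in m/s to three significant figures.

40.0 m/s

At the crest the centre of the circle is below the vehicle, so the net downward (centripetal) force is mg − N = mv²/r.
The vehicle leaves the road when N → 0, giving v_max = √(g r) = √(10.0 × 160) = 40.00 m/s.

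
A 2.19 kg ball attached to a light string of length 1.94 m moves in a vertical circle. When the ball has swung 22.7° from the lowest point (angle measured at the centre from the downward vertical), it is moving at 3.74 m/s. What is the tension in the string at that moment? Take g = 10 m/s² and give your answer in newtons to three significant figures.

36.0 N

Take the radial direction toward the centre of the circle as positive. The component of the weight along the string toward the centre is −mg cos φ (φ measured from the bottom), so Newton's second law along the string gives T − mg cos φ = m v²/r.
cos 22.7° = 0.9225, so T = m(v²/r + g cos φ) = 2.19 × ((3.74)²/1.94 + 10.0 × 0.9225) = 2.19 × (7.210 + (9.225)) = 2.19 × 16.44 = 35.99 N.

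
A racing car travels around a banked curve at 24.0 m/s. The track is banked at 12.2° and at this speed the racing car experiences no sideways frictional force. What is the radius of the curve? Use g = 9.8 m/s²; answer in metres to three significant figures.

Frictionless banking: tanθ = v²/(rg), so r = v²/(g tanθ).
r = (24.0)²/(9.8 × tan 12.2°) = 576.0/(9.8 × 0.2162) = 576.0/2.119 = 271.8 m.

272 m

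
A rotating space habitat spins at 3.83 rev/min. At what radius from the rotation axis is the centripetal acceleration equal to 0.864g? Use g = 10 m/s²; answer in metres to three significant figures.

ω = 3.83 rev/min × 2π/60 = 0.4011 rad/s.
a_c = ω²r = 0.864g ⇒ r = 0.864 × 10.0 / (0.4011)² = 8.640/0.1609 = 53.71 m.

53.7 m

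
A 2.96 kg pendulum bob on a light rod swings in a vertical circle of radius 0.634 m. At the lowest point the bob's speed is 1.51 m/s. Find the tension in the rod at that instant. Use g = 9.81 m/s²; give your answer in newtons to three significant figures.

At the lowest point, T points up (toward the centre) and the weight mg points down (away from the centre), so the net inward force is T − mg = mv²/r.
T = m(v²/r + g) = 2.96 × ((1.51)²/0.634 + 9.81) = 2.96 × (3.596 + 9.81) = 2.96 × 13.41 = 39.68 N.

39.7 N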